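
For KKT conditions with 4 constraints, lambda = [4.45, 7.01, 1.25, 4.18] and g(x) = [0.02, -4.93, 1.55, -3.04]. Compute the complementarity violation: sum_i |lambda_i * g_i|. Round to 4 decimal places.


KKT complementary slackness check:
lambda_1 * g_1 = 4.45 * 0.02 = 0.089
lambda_2 * g_2 = 7.01 * -4.93 = -34.5593
lambda_3 * g_3 = 1.25 * 1.55 = 1.9375
lambda_4 * g_4 = 4.18 * -3.04 = -12.7072
Total violation = 0.089 + 34.5593 + 1.9375 + 12.7072 = 49.293


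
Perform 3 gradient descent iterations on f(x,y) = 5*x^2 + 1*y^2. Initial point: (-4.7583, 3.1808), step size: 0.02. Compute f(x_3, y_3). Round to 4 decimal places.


Gradient descent on f(x,y) = 5*x^2 + 1*y^2.
Starting point: (-4.7583, 3.1808), alpha = 0.02
Step 1: grad_x = 2*5*-4.7583 = -47.583, grad_y = 2*1*3.1808 = 6.3616
  x_1 = -4.7583 - 0.02*-47.583 = -3.8066
  y_1 = 3.1808 - 0.02*6.3616 = 3.0536
Step 2: grad_x = 2*5*-3.8066 = -38.0664, grad_y = 2*1*3.0536 = 6.1071
  x_2 = -3.8066 - 0.02*-38.0664 = -3.0453
  y_2 = 3.0536 - 0.02*6.1071 = 2.9314
Step 3: grad_x = 2*5*-3.0453 = -30.4531, grad_y = 2*1*2.9314 = 5.8629
  x_3 = -3.0453 - 0.02*-30.4531 = -2.4362
  y_3 = 2.9314 - 0.02*5.8629 = 2.8142
f(-2.4362, 2.8142) = 5*(-2.4362)^2 + 1*2.8142^2 = 37.5961


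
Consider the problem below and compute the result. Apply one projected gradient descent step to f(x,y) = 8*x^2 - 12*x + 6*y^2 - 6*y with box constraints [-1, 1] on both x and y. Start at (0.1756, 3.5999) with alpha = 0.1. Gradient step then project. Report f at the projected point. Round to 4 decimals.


Step 1: Compute gradient at (0.1756, 3.5999).
grad_x = 2*8*0.1756 - 12 = -9.1904
grad_y = 2*6*3.5999 - 6 = 37.1988
Step 2: Gradient step.
x_raw = 0.1756 - 0.1*-9.1904 = 1.0946
y_raw = 3.5999 - 0.1*37.1988 = -0.12
Step 3: Project onto [-1, 1].
x_proj = clip(1.0946) = 1.0
y_proj = clip(-0.12) = -0.12
Step 4: Evaluate f.
f(1.0, -0.12) = -3.1937


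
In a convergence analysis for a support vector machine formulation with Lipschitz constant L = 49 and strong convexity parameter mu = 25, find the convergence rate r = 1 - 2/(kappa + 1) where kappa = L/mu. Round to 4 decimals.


Step 1: Compute the condition number.
kappa = L/mu = 49/25 = 1.96
Step 2: Compute the convergence rate.
r = 1 - 2/(kappa + 1) = 1 - 2*mu/(L + mu) = (L - mu)/(L + mu) = 24/74 = 0.3243


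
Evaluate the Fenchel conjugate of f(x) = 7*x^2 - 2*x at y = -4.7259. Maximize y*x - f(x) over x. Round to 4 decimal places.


f*(y) = sup_x {y*x - a*x^2 - b*x} = sup_x {(y-b)*x - a*x^2}
FOC: (y - b) - 2a*x = 0 => x* = (y - b)/(2a)
x* = (-4.7259 + 2)/(2*7) = -0.1947
f*(-4.7259) = (y-b)^2/(4a) = (-4.7259 + 2)^2/(4*7)
= 7.4305/28 = 0.2654


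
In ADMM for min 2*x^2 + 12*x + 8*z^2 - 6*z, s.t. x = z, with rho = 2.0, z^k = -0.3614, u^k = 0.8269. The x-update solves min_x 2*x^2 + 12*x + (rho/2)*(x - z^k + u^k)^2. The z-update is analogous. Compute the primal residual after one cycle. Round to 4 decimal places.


ADMM iteration with rho = 2.0, z^k = -0.3614, u^k = 0.8269
Step 1: x-update.
Minimize 2*x^2 + 12*x + (2.0/2)*(x + 0.3614 + 0.8269)^2
FOC: (2*2 + 2.0)*x = -12 + 2.0*(-0.3614 - 0.8269)
x^{k+1} = -2.3961
Step 2: z-update.
Minimize 8*z^2 - 6*z + (2.0/2)*(-2.3961 - z + 0.8269)^2
FOC: (2*8 + 2.0)*z = 6 + 2.0*(-2.3961 + 0.8269)
z^{k+1} = 0.159
Step 3: u-update.
u^{k+1} = 0.8269 - 2.3961 - 0.159 = -1.7282
Step 4: Primal residual = |-2.3961 - 0.159| = 2.5551


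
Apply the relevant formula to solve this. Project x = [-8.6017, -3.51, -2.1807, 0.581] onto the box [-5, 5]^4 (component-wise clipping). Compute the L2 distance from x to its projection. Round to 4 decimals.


Project each component onto [-5, 5].
clip(-8.6017) = -5.0, clip(-3.51) = -3.51, clip(-2.1807) = -2.1807, clip(0.581) = 0.581
Projection = [-5.0, -3.51, -2.1807, 0.581]
Squared diffs: [12.9722, 0.0, 0.0, 0.0]
Distance = sqrt(12.9722) = 3.6017


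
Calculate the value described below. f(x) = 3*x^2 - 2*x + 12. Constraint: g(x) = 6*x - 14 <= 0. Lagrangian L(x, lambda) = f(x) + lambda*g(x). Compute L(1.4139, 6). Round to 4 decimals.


Step 1: Evaluate f(x).
f(1.4139) = 3*1.4139^2 - 2*1.4139 + 12 = 15.1695
Step 2: Evaluate g(x).
g(1.4139) = 6*1.4139 - 14 = -5.5166
Step 3: Compute Lagrangian.
L = 15.1695 + 6*-5.5166 = -17.9301


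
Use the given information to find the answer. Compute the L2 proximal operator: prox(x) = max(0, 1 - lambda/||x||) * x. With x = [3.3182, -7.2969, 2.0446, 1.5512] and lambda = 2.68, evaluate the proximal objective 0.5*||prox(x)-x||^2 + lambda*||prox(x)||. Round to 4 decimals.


Step 1: Compute ||x||.
||x|| = 8.4168
Step 2: Compute scaling factor.
scale = max(0, 1 - 2.68/8.4168) = 0.6816
Step 3: prox(x) = [2.2616, -4.9735, 1.3936, 1.0573]
||prox(x)|| = 5.7368
Step 4: Proximal objective.
0.5*||prox-x||^2 = 3.5912
lambda*||prox|| = 15.3746
Total = 18.9657


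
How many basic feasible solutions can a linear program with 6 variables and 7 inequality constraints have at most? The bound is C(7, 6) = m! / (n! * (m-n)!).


Each vertex corresponds to some choice of n active constraints out of m, so the number of vertices is at most C(m, n) = m! / (n!(m-n)!).
m = 7, n = 6
Numerator: 7 * 6 * 5 * 4 * 3 * 2
Denominator: 6! = 720
C(7, 6) = 7


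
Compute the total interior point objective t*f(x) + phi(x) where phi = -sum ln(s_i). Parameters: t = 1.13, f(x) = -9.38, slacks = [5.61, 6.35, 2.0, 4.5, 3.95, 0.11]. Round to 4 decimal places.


Step 1: Compute log-barrier.
ln values: [1.7246, 1.8485, 0.6931, 1.5041, 1.3737, -2.2073]
phi = -(1.7246 + 1.8485 + 0.6931 + 1.5041 + 1.3737 - 2.2073) = -4.9367
Step 2: Compute augmented objective.
t*f(x) = 1.13*-9.38 = -10.5994
Total = -10.5994 - 4.9367 = -15.5361


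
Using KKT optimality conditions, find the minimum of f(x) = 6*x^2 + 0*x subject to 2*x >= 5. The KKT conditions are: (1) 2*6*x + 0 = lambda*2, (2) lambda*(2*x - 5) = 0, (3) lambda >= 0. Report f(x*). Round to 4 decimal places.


Step 1: Try lambda = 0 (constraint inactive).
x_unc = 0/(2*6) = 0.0
Check: 2*0.0 = 0.0 < 5 -- violated!
Step 2: Constraint must be active: 2*x = 5
x* = 5/2 = 2.5
lambda = (2*6*2.5 + 0)/2 = 15.0
Step 3: Compute optimal value.
f(x*) = 6*2.5^2 + 0*2.5 = 37.5


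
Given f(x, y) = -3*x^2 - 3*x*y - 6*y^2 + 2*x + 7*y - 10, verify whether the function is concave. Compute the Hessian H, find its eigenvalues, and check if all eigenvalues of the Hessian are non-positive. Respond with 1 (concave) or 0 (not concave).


The Hessian of f(x,y) = -3*x^2 - 3*x*y - 6*y^2 + 2*x + 7*y - 10 is:
H = [[-6, -3], [-3, -12]]
Trace = -6 - 12 = -18
Determinant = -6*-12 - (-3)^2 = 63
Discriminant = (-18)^2 - 4*63 = 72.0
Eigenvalues: lambda_1 = -13.2426, lambda_2 = -4.7574
The function is concave.

1


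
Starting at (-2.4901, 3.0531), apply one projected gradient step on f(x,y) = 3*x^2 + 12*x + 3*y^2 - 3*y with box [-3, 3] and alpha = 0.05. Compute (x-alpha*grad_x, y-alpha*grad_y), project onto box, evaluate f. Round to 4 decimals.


Step 1: Compute gradient at (-2.4901, 3.0531).
grad_x = 2*3*-2.4901 + 12 = -2.9406
grad_y = 2*3*3.0531 - 3 = 15.3186
Step 2: Gradient step.
x_raw = -2.4901 - 0.05*-2.9406 = -2.3431
y_raw = 3.0531 - 0.05*15.3186 = 2.2872
Step 3: Project onto [-3, 3].
x_proj = clip(-2.3431) = -2.3431
y_proj = clip(2.2872) = 2.2872
Step 4: Evaluate f.
f(-2.3431, 2.2872) = -2.815


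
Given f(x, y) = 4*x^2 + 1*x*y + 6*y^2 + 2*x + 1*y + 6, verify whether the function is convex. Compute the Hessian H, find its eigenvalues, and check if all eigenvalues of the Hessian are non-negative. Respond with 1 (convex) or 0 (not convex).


The Hessian of f(x,y) = 4*x^2 + 1*x*y + 6*y^2 + 2*x + 1*y + 6 is:
H = [[8, 1], [1, 12]]
Trace = 8 + 12 = 20
Determinant = 8*12 - (1)^2 = 95
Discriminant = (20)^2 - 4*95 = 20.0
Eigenvalues: lambda_1 = 7.7639, lambda_2 = 12.2361
The function is convex.

1


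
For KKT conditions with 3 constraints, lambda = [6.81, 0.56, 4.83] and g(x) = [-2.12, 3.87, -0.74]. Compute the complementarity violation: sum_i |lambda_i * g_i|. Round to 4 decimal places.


KKT complementary slackness check:
lambda_1 * g_1 = 6.81 * -2.12 = -14.4372
lambda_2 * g_2 = 0.56 * 3.87 = 2.1672
lambda_3 * g_3 = 4.83 * -0.74 = -3.5742
Total violation = 14.4372 + 2.1672 + 3.5742 = 20.1786


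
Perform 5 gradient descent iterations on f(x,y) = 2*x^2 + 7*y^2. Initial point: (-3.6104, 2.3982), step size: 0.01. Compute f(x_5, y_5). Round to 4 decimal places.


Gradient descent on f(x,y) = 2*x^2 + 7*y^2.
Starting point: (-3.6104, 2.3982), alpha = 0.01
Step 1: grad_x = 2*2*-3.6104 = -14.4416, grad_y = 2*7*2.3982 = 33.5748
  x_1 = -3.6104 - 0.01*-14.4416 = -3.466
  y_1 = 2.3982 - 0.01*33.5748 = 2.0625
Step 2: grad_x = 2*2*-3.466 = -13.8639, grad_y = 2*7*2.0625 = 28.8743
  x_2 = -3.466 - 0.01*-13.8639 = -3.3273
  y_2 = 2.0625 - 0.01*28.8743 = 1.7737
Step 3: grad_x = 2*2*-3.3273 = -13.3094, grad_y = 2*7*1.7737 = 24.8319
  x_3 = -3.3273 - 0.01*-13.3094 = -3.1943
  y_3 = 1.7737 - 0.01*24.8319 = 1.5254
Step 4: grad_x = 2*2*-3.1943 = -12.777, grad_y = 2*7*1.5254 = 21.3555
  x_4 = -3.1943 - 0.01*-12.777 = -3.0665
  y_4 = 1.5254 - 0.01*21.3555 = 1.3118
Step 5: grad_x = 2*2*-3.0665 = -12.2659, grad_y = 2*7*1.3118 = 18.3657
  x_5 = -3.0665 - 0.01*-12.2659 = -2.9438
  y_5 = 1.3118 - 0.01*18.3657 = 1.1282
f(-2.9438, 1.1282) = 2*(-2.9438)^2 + 7*1.1282^2 = 26.2417


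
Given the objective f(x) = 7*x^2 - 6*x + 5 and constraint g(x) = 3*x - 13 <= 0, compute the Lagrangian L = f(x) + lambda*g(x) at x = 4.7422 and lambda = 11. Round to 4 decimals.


Step 1: Evaluate f(x).
f(4.7422) = 7*4.7422^2 - 6*4.7422 + 5 = 133.966
Step 2: Evaluate g(x).
g(4.7422) = 3*4.7422 - 13 = 1.2266
Step 3: Compute Lagrangian.
L = 133.966 + 11*1.2266 = 147.4586


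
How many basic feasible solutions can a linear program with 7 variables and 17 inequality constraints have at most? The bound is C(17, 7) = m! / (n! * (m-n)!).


Each vertex corresponds to some choice of n active constraints out of m, so the number of vertices is at most C(m, n) = m! / (n!(m-n)!).
m = 17, n = 7
Numerator: 17 * 16 * 15 * 14 * 13 * 12 * 11
Denominator: 7! = 5040
C(17, 7) = 19448


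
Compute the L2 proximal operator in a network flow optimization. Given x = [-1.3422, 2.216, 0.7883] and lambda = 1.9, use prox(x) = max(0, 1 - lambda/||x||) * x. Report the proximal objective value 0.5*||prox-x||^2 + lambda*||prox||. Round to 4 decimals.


Step 1: Compute ||x||.
||x|| = 2.7081
Step 2: Compute scaling factor.
scale = max(0, 1 - 1.9/2.7081) = 0.2984
Step 3: prox(x) = [-0.4005, 0.6612, 0.2352]
||prox(x)|| = 0.8081
Step 4: Proximal objective.
0.5*||prox-x||^2 = 1.805
lambda*||prox|| = 1.5354
Total = 3.3403


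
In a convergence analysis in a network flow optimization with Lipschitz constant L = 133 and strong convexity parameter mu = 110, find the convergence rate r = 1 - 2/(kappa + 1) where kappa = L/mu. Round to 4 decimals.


Step 1: Compute the condition number.
kappa = L/mu = 133/110 = 1.2091
Step 2: Compute the convergence rate.
r = 1 - 2/(kappa + 1) = 1 - 2*mu/(L + mu) = (L - mu)/(L + mu) = 23/243 = 0.0947


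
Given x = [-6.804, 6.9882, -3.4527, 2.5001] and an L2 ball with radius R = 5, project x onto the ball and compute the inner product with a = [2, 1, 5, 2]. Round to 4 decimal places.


Step 1: Compute ||x|| (intermediates to 6 decimals).
||x|| = sqrt((-6.804)^2 + 6.9882^2 + (-3.4527)^2 + 2.5001^2) = 10.644294
Step 2: Project.
Since ||x|| > R, scale = R/||x|| = 5/10.644294 = 0.469735, proj(x) = scale * x
proj(x) = [-3.196077, 3.282602, -1.621854, 1.174384]
Step 3: Dot product.
a^T * proj(x) = 2*(-3.196077) + 1*3.282602 + 5*(-1.621854) + 2*1.174384 = -8.8701


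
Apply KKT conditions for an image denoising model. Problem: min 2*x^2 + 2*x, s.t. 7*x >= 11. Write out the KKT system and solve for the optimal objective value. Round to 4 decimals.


Step 1: Try lambda = 0 (constraint inactive).
x_unc = -2/(2*2) = -0.5
Check: 7*-0.5 = -3.5 < 11 -- violated!
Step 2: Constraint must be active: 7*x = 11
x* = 11/7 = 1.5714 (rounded; the exact value 11/7 is used below)
lambda = (2*2*(11/7) + 2)/7 = 1.1837
Step 3: Compute optimal value.
f(x*) = 2*(11/7)^2 + 2*(11/7) = 8.0816


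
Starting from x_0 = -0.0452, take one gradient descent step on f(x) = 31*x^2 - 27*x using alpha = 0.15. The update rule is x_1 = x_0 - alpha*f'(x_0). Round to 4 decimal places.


We compute the gradient at x_0 and apply the update.
f'(x) = 62*x - 27
f'(-0.0452) = 62*-0.0452 - 27 = -29.8024
x_1 = -0.0452 - 0.15*-29.8024 = 4.4252


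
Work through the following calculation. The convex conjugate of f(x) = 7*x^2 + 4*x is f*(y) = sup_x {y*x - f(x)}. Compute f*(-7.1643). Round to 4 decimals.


f*(y) = sup_x {y*x - a*x^2 - b*x} = sup_x {(y-b)*x - a*x^2}
FOC: (y - b) - 2a*x = 0 => x* = (y - b)/(2a)
x* = (-7.1643 - 4)/(2*7) = -0.7975
f*(-7.1643) = (y-b)^2/(4a) = (-7.1643 - 4)^2/(4*7)
= 124.6416/28 = 4.4515


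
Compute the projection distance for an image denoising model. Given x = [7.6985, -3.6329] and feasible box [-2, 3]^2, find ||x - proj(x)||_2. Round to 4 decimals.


Project each component onto [-2, 3].
clip(7.6985) = 3.0, clip(-3.6329) = -2.0
Projection = [3.0, -2.0]
Squared diffs: [22.0759, 2.6664]
Distance = sqrt(24.7423) = 4.9742


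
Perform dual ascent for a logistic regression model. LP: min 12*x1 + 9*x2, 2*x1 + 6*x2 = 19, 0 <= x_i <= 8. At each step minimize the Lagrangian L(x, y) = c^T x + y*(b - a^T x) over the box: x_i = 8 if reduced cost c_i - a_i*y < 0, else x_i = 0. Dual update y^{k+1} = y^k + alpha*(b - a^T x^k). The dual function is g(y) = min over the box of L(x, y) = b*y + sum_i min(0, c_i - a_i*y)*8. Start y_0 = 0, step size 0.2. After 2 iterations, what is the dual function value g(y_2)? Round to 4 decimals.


Dual ascent for LP: min 12*x1 + 9*x2, 2*x1 + 6*x2 = 19, 0 <= x_i <= 8
Step 1: y^k = 0.0, reduced costs: (12.0, 9.0)
  x^k = (0.0, 0.0), subgradient = b - a^T x = 19.0
  y^{k+1} = 0.0 + 0.2*19.0 = 3.8
Step 2: y^k = 3.8, reduced costs: (4.4, -13.8)
  x^k = (0.0, 8.0), subgradient = b - a^T x = -29.0
  y^{k+1} = 3.8 + 0.2*-29.0 = -2.0
Dual objective at y_2 = -2.0: reduced costs (16.0, 21.0), box minimizer x = (0.0, 0.0)
g(y_2) = b*y + (c1 - a1*y)*x1 + (c2 - a2*y)*x2 = 19*(-2.0) + 16.0*0.0 + 21.0*0.0 = -38.0 + 0.0 + 0.0 = -38.0


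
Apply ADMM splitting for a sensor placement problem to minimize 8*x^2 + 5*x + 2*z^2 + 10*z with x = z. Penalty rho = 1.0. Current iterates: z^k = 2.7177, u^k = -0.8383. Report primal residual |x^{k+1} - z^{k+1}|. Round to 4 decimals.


ADMM iteration with rho = 1.0, z^k = 2.7177, u^k = -0.8383
Step 1: x-update.
Minimize 8*x^2 + 5*x + (1.0/2)*(x - 2.7177 - 0.8383)^2
FOC: (2*8 + 1.0)*x = -5 + 1.0*(2.7177 + 0.8383)
x^{k+1} = -0.0849
Step 2: z-update.
Minimize 2*z^2 + 10*z + (1.0/2)*(-0.0849 - z - 0.8383)^2
FOC: (2*2 + 1.0)*z = -10 + 1.0*(-0.0849 - 0.8383)
z^{k+1} = -2.1846
Step 3: u-update.
u^{k+1} = -0.8383 - 0.0849 + 2.1846 = 1.2614
Step 4: Primal residual = |-0.0849 + 2.1846| = 2.0997


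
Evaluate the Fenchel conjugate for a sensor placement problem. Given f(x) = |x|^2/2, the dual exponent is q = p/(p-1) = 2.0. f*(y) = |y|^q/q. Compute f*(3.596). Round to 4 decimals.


The conjugate exponent q satisfies 1/p + 1/q = 1.
p = 2, so q = 2/(2 - 1) = 2.0
|y|^q = 3.596^2.0 = 12.9312
f*(3.596) = 12.9312 / 2.0 = 6.4656


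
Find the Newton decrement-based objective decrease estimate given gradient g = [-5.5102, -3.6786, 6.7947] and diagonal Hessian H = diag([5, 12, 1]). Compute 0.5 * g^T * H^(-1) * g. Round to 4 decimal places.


Step 1: H is diagonal, so H^(-1) * g = [-1.102, -0.3066, 6.7947].
Step 2: g^T H^(-1) g = sum_i g_i^2 / H_ii
  = (-5.5102)^2/5 + (-3.6786)^2/12 + (6.7947)^2/1
  = 6.0725 + 1.1277 + 46.1679 = 53.3681
Step 3: Objective decrease = 0.5 * g^T H^(-1) g = 26.684


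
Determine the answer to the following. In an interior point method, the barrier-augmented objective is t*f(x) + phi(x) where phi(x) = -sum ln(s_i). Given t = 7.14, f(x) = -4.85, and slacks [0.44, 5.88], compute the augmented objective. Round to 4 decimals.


Step 1: Compute log-barrier.
ln values: [-0.821, 1.7716]
phi = -(-0.821 + 1.7716) = -0.9506
Step 2: Compute augmented objective.
t*f(x) = 7.14*-4.85 = -34.629
Total = -34.629 - 0.9506 = -35.5796


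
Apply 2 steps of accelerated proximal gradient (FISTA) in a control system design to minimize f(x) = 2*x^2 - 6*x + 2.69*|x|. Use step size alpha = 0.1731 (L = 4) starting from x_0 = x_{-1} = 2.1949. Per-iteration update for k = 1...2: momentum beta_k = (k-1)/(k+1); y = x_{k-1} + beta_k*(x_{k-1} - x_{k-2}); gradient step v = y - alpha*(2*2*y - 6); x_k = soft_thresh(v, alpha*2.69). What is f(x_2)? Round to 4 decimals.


FISTA on f(x) = 2*x^2 - 6*x + 2.69*|x|
L = 4, alpha = 0.1731
Iteration 1: beta = 0.0, y = 2.1949 + 0.0*(2.1949 - 2.1949) = 2.1949
  grad(y) = 2.7796, v = y - alpha*grad = 1.7138
  prox(v) = soft_thresh(1.7138, 0.4656) = 1.2481
Iteration 2: beta = 0.3333, y = 1.2481 + 0.3333*(1.2481 - 2.1949) = 0.9325
  grad(y) = -2.2699, v = y - alpha*grad = 1.3254
  prox(v) = soft_thresh(1.3254, 0.4656) = 0.8598
f(x_2) = 2*0.8598^2 - 6*0.8598 + 2.69*|0.8598| = -1.3674


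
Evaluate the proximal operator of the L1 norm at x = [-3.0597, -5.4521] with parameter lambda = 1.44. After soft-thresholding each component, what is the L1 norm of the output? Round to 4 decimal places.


Soft-thresholding with lambda = 1.44:
prox(-3.0597) = sign(-3.0597)*max(|-3.0597| - 1.44, 0) = -1.6197
prox(-5.4521) = sign(-5.4521)*max(|-5.4521| - 1.44, 0) = -4.0121
prox(x) = [-1.6197, -4.0121]
||prox(x)||_1 = 1.6197 + 4.0121 = 5.6318


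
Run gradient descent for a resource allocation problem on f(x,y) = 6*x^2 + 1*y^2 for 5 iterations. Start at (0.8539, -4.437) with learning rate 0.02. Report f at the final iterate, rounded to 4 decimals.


Gradient descent on f(x,y) = 6*x^2 + 1*y^2.
Starting point: (0.8539, -4.437), alpha = 0.02
Step 1: grad_x = 2*6*0.8539 = 10.2468, grad_y = 2*1*-4.437 = -8.874
  x_1 = 0.8539 - 0.02*10.2468 = 0.649
  y_1 = -4.437 - 0.02*-8.874 = -4.2595
Step 2: grad_x = 2*6*0.649 = 7.7876, grad_y = 2*1*-4.2595 = -8.519
  x_2 = 0.649 - 0.02*7.7876 = 0.4932
  y_2 = -4.2595 - 0.02*-8.519 = -4.0891
Step 3: grad_x = 2*6*0.4932 = 5.9186, grad_y = 2*1*-4.0891 = -8.1783
  x_3 = 0.4932 - 0.02*5.9186 = 0.3748
  y_3 = -4.0891 - 0.02*-8.1783 = -3.9256
Step 4: grad_x = 2*6*0.3748 = 4.4981, grad_y = 2*1*-3.9256 = -7.8511
  x_4 = 0.3748 - 0.02*4.4981 = 0.2849
  y_4 = -3.9256 - 0.02*-7.8511 = -3.7686
Step 5: grad_x = 2*6*0.2849 = 3.4186, grad_y = 2*1*-3.7686 = -7.5371
  x_5 = 0.2849 - 0.02*3.4186 = 0.2165
  y_5 = -3.7686 - 0.02*-7.5371 = -3.6178
f(0.2165, -3.6178) = 6*0.2165^2 + 1*(-3.6178)^2 = 13.3698


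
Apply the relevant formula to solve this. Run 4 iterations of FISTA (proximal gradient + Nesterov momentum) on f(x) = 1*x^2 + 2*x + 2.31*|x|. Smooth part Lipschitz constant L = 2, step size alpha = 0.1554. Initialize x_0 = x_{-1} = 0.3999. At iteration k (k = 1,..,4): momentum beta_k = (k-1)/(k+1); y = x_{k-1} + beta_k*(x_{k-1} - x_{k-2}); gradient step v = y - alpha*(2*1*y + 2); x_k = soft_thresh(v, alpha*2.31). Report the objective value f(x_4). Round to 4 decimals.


FISTA on f(x) = 1*x^2 + 2*x + 2.31*|x|
L = 2, alpha = 0.1554
Iteration 1: beta = 0.0, y = 0.3999 + 0.0*(0.3999 - 0.3999) = 0.3999
  grad(y) = 2.7998, v = y - alpha*grad = -0.0352
  prox(v) = soft_thresh(-0.0352, 0.359) = 0.0
Iteration 2: beta = 0.3333, y = 0.0 + 0.3333*(0.0 - 0.3999) = -0.1333
  grad(y) = 1.7334, v = y - alpha*grad = -0.4027
  prox(v) = soft_thresh(-0.4027, 0.359) = -0.0437
Iteration 3: beta = 0.5, y = -0.0437 + 0.5*(-0.0437 - 0.0) = -0.0655
  grad(y) = 1.8689, v = y - alpha*grad = -0.356
  prox(v) = soft_thresh(-0.356, 0.359) = 0.0
Iteration 4: beta = 0.6, y = 0.0 + 0.6*(0.0 + 0.0437) = 0.0262
  grad(y) = 2.0524, v = y - alpha*grad = -0.2927
  prox(v) = soft_thresh(-0.2927, 0.359) = 0.0
f(x_4) = 1*0.0^2 + 2*0.0 + 2.31*|0.0| = 0.0


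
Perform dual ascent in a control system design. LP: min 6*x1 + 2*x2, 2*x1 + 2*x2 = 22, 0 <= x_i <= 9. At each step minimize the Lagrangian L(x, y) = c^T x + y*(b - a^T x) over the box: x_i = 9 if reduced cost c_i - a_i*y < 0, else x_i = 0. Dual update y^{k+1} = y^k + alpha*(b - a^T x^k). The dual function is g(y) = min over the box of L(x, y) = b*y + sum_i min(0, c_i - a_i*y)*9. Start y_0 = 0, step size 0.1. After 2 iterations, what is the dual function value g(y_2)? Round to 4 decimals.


Dual ascent for LP: min 6*x1 + 2*x2, 2*x1 + 2*x2 = 22, 0 <= x_i <= 9
Step 1: y^k = 0.0, reduced costs: (6.0, 2.0)
  x^k = (0.0, 0.0), subgradient = b - a^T x = 22.0
  y^{k+1} = 0.0 + 0.1*22.0 = 2.2
Step 2: y^k = 2.2, reduced costs: (1.6, -2.4)
  x^k = (0.0, 9.0), subgradient = b - a^T x = 4.0
  y^{k+1} = 2.2 + 0.1*4.0 = 2.6
Dual objective at y_2 = 2.6: reduced costs (0.8, -3.2), box minimizer x = (0.0, 9.0)
g(y_2) = b*y + (c1 - a1*y)*x1 + (c2 - a2*y)*x2 = 22*2.6 + 0.8*0.0 + (-3.2)*9.0 = 57.2 + 0.0 - 28.8 = 28.4


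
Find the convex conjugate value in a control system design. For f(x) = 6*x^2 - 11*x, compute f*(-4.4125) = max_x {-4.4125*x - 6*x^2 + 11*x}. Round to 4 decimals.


f*(y) = sup_x {y*x - a*x^2 - b*x} = sup_x {(y-b)*x - a*x^2}
FOC: (y - b) - 2a*x = 0 => x* = (y - b)/(2a)
x* = (-4.4125 + 11)/(2*6) = 0.549
f*(-4.4125) = (y-b)^2/(4a) = (-4.4125 + 11)^2/(4*6)
= 43.3952/24 = 1.8081


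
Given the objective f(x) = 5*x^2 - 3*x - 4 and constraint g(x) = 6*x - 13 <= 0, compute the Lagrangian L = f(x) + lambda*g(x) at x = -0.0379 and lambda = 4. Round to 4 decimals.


Step 1: Evaluate f(x).
f(-0.0379) = 5*(-0.0379)^2 - 3*(-0.0379) - 4 = -3.8791
Step 2: Evaluate g(x).
g(-0.0379) = 6*-0.0379 - 13 = -13.2274
Step 3: Compute Lagrangian.
L = -3.8791 + 4*-13.2274 = -56.7887


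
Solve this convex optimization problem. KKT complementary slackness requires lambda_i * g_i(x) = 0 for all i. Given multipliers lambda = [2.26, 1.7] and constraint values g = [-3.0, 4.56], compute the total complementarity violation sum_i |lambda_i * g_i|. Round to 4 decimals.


KKT complementary slackness check:
lambda_1 * g_1 = 2.26 * -3.0 = -6.78
lambda_2 * g_2 = 1.7 * 4.56 = 7.752
Total violation = 6.78 + 7.752 = 14.532


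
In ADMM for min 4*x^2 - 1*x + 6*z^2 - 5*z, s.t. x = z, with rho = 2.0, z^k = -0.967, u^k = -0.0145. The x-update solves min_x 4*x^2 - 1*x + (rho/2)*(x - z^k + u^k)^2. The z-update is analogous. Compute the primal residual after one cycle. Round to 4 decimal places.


ADMM iteration with rho = 2.0, z^k = -0.967, u^k = -0.0145
Step 1: x-update.
Minimize 4*x^2 - 1*x + (2.0/2)*(x + 0.967 - 0.0145)^2
FOC: (2*4 + 2.0)*x = 1 + 2.0*(-0.967 + 0.0145)
x^{k+1} = -0.0905
Step 2: z-update.
Minimize 6*z^2 - 5*z + (2.0/2)*(-0.0905 - z - 0.0145)^2
FOC: (2*6 + 2.0)*z = 5 + 2.0*(-0.0905 - 0.0145)
z^{k+1} = 0.3421
Step 3: u-update.
u^{k+1} = -0.0145 - 0.0905 - 0.3421 = -0.4471
Step 4: Primal residual = |-0.0905 - 0.3421| = 0.4326


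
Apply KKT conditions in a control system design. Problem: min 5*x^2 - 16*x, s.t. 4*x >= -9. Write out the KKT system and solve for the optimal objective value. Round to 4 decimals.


Step 1: Try lambda = 0 (constraint inactive).
Stationarity: 2*5*x - 16 = 0
x* = 16/(2*5) = 1.6
Check constraint: 4*1.6 = 6.4 >= -9 -- satisfied.
Step 2: Compute optimal value.
f(x*) = 5*1.6^2 - 16*1.6 = -12.8


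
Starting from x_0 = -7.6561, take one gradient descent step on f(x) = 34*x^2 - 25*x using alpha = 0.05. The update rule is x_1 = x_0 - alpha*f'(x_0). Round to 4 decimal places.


We compute the gradient at x_0 and apply the update.
f'(x) = 68*x - 25
f'(-7.6561) = 68*-7.6561 - 25 = -545.6148
x_1 = -7.6561 - 0.05*-545.6148 = 19.6246


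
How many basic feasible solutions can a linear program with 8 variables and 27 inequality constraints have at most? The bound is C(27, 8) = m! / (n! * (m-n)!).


Each vertex corresponds to some choice of n active constraints out of m, so the number of vertices is at most C(m, n) = m! / (n!(m-n)!).
m = 27, n = 8
Numerator: 27 * 26 * 25 * 24 * 23 * 22 * 21 * 20
Denominator: 8! = 40320
C(27, 8) = 2220075


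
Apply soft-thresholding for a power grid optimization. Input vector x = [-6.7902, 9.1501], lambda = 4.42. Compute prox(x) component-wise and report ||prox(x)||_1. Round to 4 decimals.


Soft-thresholding with lambda = 4.42:
prox(-6.7902) = sign(-6.7902)*max(|-6.7902| - 4.42, 0) = -2.3702
prox(9.1501) = sign(9.1501)*max(|9.1501| - 4.42, 0) = 4.7301
prox(x) = [-2.3702, 4.7301]
||prox(x)||_1 = 2.3702 + 4.7301 = 7.1003


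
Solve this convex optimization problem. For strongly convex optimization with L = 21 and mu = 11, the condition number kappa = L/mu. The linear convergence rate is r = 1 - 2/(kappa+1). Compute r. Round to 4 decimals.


Step 1: Compute the condition number.
kappa = L/mu = 21/11 = 1.9091
Step 2: Compute the convergence rate.
r = 1 - 2/(kappa + 1) = 1 - 2*mu/(L + mu) = (L - mu)/(L + mu) = 10/32 = 0.3125


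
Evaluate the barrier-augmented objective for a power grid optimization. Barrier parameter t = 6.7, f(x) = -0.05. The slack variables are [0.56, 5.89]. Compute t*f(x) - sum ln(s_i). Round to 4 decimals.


Step 1: Compute log-barrier.
ln values: [-0.5798, 1.7733]
phi = -(-0.5798 + 1.7733) = -1.1934
Step 2: Compute augmented objective.
t*f(x) = 6.7*-0.05 = -0.335
Total = -0.335 - 1.1934 = -1.5284


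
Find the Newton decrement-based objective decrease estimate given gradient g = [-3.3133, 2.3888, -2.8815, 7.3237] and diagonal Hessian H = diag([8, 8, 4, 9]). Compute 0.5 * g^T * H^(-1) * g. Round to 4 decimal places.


Step 1: H is diagonal, so H^(-1) * g = [-0.4142, 0.2986, -0.7204, 0.8137].
Step 2: g^T H^(-1) g = sum_i g_i^2 / H_ii
  = (-3.3133)^2/8 + (2.3888)^2/8 + (-2.8815)^2/4 + (7.3237)^2/9
  = 1.3722 + 0.7133 + 2.0758 + 5.9596 = 10.1209
Step 3: Objective decrease = 0.5 * g^T H^(-1) g = 5.0605


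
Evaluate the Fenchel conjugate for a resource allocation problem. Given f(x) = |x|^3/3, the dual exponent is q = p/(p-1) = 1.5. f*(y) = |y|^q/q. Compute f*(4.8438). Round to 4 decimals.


The conjugate exponent q satisfies 1/p + 1/q = 1.
p = 3, so q = 3/(3 - 1) = 1.5
|y|^q = 4.8438^1.5 = 10.6605
f*(4.8438) = 10.6605 / 1.5 = 7.107


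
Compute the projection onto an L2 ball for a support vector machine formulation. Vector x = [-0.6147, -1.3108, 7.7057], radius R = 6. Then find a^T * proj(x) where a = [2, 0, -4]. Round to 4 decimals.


Step 1: Compute ||x|| (intermediates to 6 decimals).
||x|| = sqrt((-0.6147)^2 + (-1.3108)^2 + 7.7057^2) = 7.840527
Step 2: Project.
Since ||x|| > R, scale = R/||x|| = 6/7.840527 = 0.765255, proj(x) = scale * x
proj(x) = [-0.470402, -1.003096, 5.896825]
Step 3: Dot product.
a^T * proj(x) = 2*(-0.470402) + 0*(-1.003096) - 4*5.896825 = -24.5281


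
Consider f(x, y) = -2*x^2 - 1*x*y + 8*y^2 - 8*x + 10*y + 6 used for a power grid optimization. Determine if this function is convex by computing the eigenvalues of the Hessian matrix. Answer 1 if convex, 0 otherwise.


The Hessian of f(x,y) = -2*x^2 - 1*x*y + 8*y^2 - 8*x + 10*y + 6 is:
H = [[-4, -1], [-1, 16]]
Trace = -4 + 16 = 12
Determinant = -4*16 - (-1)^2 = -65
Discriminant = (12)^2 - 4*-65 = 404.0
Eigenvalues: lambda_1 = -4.0499, lambda_2 = 16.0499
The function is not convex.

0


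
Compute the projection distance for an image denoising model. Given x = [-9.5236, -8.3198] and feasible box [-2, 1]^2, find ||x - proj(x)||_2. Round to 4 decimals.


Project each component onto [-2, 1].
clip(-9.5236) = -2.0, clip(-8.3198) = -2.0
Projection = [-2.0, -2.0]
Squared diffs: [56.6046, 39.9399]
Distance = sqrt(96.5445) = 9.8257


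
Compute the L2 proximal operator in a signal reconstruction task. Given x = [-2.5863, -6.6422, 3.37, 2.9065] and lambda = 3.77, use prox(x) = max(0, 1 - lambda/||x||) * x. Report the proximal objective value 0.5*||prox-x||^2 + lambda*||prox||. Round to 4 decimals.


Step 1: Compute ||x||.
||x|| = 8.4031
Step 2: Compute scaling factor.
scale = max(0, 1 - 3.77/8.4031) = 0.5514
Step 3: prox(x) = [-1.426, -3.6622, 1.8581, 1.6025]
||prox(x)|| = 4.6331
Step 4: Proximal objective.
0.5*||prox-x||^2 = 7.1065
lambda*||prox|| = 17.4668
Total = 24.5733


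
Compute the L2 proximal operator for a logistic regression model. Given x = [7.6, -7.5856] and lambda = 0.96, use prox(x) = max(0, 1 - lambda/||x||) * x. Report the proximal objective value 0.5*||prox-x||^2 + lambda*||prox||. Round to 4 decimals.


Step 1: Compute ||x||.
||x|| = 10.7378
Step 2: Compute scaling factor.
scale = max(0, 1 - 0.96/10.7378) = 0.9106
Step 3: prox(x) = [6.9205, -6.9074]
||prox(x)|| = 9.7778
Step 4: Proximal objective.
0.5*||prox-x||^2 = 0.4608
lambda*||prox|| = 9.3867
Total = 9.8475


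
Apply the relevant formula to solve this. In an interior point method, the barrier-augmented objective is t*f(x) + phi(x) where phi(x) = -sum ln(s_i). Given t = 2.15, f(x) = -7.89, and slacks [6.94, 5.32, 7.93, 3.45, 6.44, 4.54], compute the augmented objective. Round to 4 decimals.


Step 1: Compute log-barrier.
ln values: [1.9373, 1.6715, 2.0707, 1.2384, 1.8625, 1.5129]
phi = -(1.9373 + 1.6715 + 2.0707 + 1.2384 + 1.8625 + 1.5129) = -10.2933
Step 2: Compute augmented objective.
t*f(x) = 2.15*-7.89 = -16.9635
Total = -16.9635 - 10.2933 = -27.2568


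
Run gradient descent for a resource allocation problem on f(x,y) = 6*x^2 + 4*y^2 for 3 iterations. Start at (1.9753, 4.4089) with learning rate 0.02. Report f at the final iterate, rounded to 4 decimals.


Gradient descent on f(x,y) = 6*x^2 + 4*y^2.
Starting point: (1.9753, 4.4089), alpha = 0.02
Step 1: grad_x = 2*6*1.9753 = 23.7036, grad_y = 2*4*4.4089 = 35.2712
  x_1 = 1.9753 - 0.02*23.7036 = 1.5012
  y_1 = 4.4089 - 0.02*35.2712 = 3.7035
Step 2: grad_x = 2*6*1.5012 = 18.0147, grad_y = 2*4*3.7035 = 29.6278
  x_2 = 1.5012 - 0.02*18.0147 = 1.1409
  y_2 = 3.7035 - 0.02*29.6278 = 3.1109
Step 3: grad_x = 2*6*1.1409 = 13.6912, grad_y = 2*4*3.1109 = 24.8874
  x_3 = 1.1409 - 0.02*13.6912 = 0.8671
  y_3 = 3.1109 - 0.02*24.8874 = 2.6132
f(0.8671, 2.6132) = 6*0.8671^2 + 4*2.6132^2 = 31.826


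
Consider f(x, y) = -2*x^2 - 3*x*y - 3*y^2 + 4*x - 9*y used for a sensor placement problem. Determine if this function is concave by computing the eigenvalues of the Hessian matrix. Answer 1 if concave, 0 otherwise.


The Hessian of f(x,y) = -2*x^2 - 3*x*y - 3*y^2 + 4*x - 9*y is:
H = [[-4, -3], [-3, -6]]
Trace = -4 - 6 = -10
Determinant = -4*-6 - (-3)^2 = 15
Discriminant = (-10)^2 - 4*15 = 40.0
Eigenvalues: lambda_1 = -8.1623, lambda_2 = -1.8377
The function is concave.

1


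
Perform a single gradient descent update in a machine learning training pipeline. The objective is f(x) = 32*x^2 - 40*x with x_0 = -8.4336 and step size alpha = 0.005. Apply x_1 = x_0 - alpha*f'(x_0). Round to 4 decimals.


We compute the gradient at x_0 and apply the update.
f'(x) = 64*x - 40
f'(-8.4336) = 64*-8.4336 - 40 = -579.7504
x_1 = -8.4336 - 0.005*-579.7504 = -5.5348


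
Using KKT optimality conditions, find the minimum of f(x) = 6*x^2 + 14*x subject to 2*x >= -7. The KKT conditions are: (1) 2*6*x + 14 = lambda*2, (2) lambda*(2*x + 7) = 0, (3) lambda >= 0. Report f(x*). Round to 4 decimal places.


Step 1: Try lambda = 0 (constraint inactive).
Stationarity: 2*6*x + 14 = 0
x* = -14/(2*6) = -7/6 = -1.1667 (rounded; the exact value -7/6 is used below)
Check constraint: 2*-1.1667 = -2.3334 >= -7 -- satisfied.
Step 2: Compute optimal value.
f(x*) = 6*(-7/6)^2 + 14*(-7/6) = -8.1667


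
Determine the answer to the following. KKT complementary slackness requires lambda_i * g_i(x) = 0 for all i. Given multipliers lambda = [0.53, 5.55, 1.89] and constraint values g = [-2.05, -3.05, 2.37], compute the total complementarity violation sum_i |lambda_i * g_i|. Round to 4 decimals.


KKT complementary slackness check:
lambda_1 * g_1 = 0.53 * -2.05 = -1.0865
lambda_2 * g_2 = 5.55 * -3.05 = -16.9275
lambda_3 * g_3 = 1.89 * 2.37 = 4.4793
Total violation = 1.0865 + 16.9275 + 4.4793 = 22.4933


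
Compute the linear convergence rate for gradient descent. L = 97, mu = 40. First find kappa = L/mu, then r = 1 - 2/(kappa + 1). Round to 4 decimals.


Step 1: Compute the condition number.
kappa = L/mu = 97/40 = 2.425
Step 2: Compute the convergence rate.
r = 1 - 2/(kappa + 1) = 1 - 2*mu/(L + mu) = (L - mu)/(L + mu) = 57/137 = 0.4161


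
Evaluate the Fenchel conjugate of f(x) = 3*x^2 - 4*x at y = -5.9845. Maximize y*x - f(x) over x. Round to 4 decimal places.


f*(y) = sup_x {y*x - a*x^2 - b*x} = sup_x {(y-b)*x - a*x^2}
FOC: (y - b) - 2a*x = 0 => x* = (y - b)/(2a)
x* = (-5.9845 + 4)/(2*3) = -0.3308
f*(-5.9845) = (y-b)^2/(4a) = (-5.9845 + 4)^2/(4*3)
= 3.9382/12 = 0.3282


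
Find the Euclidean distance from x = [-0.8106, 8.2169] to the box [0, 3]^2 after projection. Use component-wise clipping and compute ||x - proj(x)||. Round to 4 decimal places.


Project each component onto [0, 3].
clip(-0.8106) = 0.0, clip(8.2169) = 3.0
Projection = [0.0, 3.0]
Squared diffs: [0.6571, 27.216]
Distance = sqrt(27.8731) = 5.2795


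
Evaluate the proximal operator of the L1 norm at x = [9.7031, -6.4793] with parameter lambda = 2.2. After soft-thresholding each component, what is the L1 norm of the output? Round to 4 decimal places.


Soft-thresholding with lambda = 2.2:
prox(9.7031) = sign(9.7031)*max(|9.7031| - 2.2, 0) = 7.5031
prox(-6.4793) = sign(-6.4793)*max(|-6.4793| - 2.2, 0) = -4.2793
prox(x) = [7.5031, -4.2793]
||prox(x)||_1 = 7.5031 + 4.2793 = 11.7824


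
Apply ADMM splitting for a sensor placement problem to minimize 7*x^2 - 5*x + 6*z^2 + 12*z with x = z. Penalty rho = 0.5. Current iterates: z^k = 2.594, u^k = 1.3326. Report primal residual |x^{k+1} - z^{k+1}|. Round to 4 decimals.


ADMM iteration with rho = 0.5, z^k = 2.594, u^k = 1.3326
Step 1: x-update.
Minimize 7*x^2 - 5*x + (0.5/2)*(x - 2.594 + 1.3326)^2
FOC: (2*7 + 0.5)*x = 5 + 0.5*(2.594 - 1.3326)
x^{k+1} = 0.3883
Step 2: z-update.
Minimize 6*z^2 + 12*z + (0.5/2)*(0.3883 - z + 1.3326)^2
FOC: (2*6 + 0.5)*z = -12 + 0.5*(0.3883 + 1.3326)
z^{k+1} = -0.8912
Step 3: u-update.
u^{k+1} = 1.3326 + 0.3883 + 0.8912 = 2.6121
Step 4: Primal residual = |0.3883 + 0.8912| = 1.2795


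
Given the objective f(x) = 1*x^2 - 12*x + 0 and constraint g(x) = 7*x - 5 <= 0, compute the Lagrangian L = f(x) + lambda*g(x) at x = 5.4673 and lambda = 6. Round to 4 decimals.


Step 1: Evaluate f(x).
f(5.4673) = 1*5.4673^2 - 12*5.4673 + 0 = -35.7162
Step 2: Evaluate g(x).
g(5.4673) = 7*5.4673 - 5 = 33.2711
Step 3: Compute Lagrangian.
L = -35.7162 + 6*33.2711 = 163.9104


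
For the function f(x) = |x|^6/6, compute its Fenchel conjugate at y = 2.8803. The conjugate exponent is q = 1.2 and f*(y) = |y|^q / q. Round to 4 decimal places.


The conjugate exponent q satisfies 1/p + 1/q = 1.
p = 6, so q = 6/(6 - 1) = 1.2
|y|^q = 2.8803^1.2 = 3.559
f*(2.8803) = 3.559 / 1.2 = 2.9658


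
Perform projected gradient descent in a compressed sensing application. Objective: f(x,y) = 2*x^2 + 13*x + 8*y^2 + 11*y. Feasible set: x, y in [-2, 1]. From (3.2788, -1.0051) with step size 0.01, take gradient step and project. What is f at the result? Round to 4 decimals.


Step 1: Compute gradient at (3.2788, -1.0051).
grad_x = 2*2*3.2788 + 13 = 26.1152
grad_y = 2*8*-1.0051 + 11 = -5.0816
Step 2: Gradient step.
x_raw = 3.2788 - 0.01*26.1152 = 3.0176
y_raw = -1.0051 - 0.01*-5.0816 = -0.9543
Step 3: Project onto [-2, 1].
x_proj = clip(3.0176) = 1.0
y_proj = clip(-0.9543) = -0.9543
Step 4: Evaluate f.
f(1.0, -0.9543) = 11.7881


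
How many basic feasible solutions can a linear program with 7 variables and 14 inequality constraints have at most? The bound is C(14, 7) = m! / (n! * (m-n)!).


Each vertex corresponds to some choice of n active constraints out of m, so the number of vertices is at most C(m, n) = m! / (n!(m-n)!).
m = 14, n = 7
Numerator: 14 * 13 * 12 * 11 * 10 * 9 * 8
Denominator: 7! = 5040
C(14, 7) = 3432


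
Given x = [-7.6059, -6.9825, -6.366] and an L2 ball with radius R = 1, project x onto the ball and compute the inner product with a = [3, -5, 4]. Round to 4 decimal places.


Step 1: Compute ||x|| (intermediates to 6 decimals).
||x|| = sqrt((-7.6059)^2 + (-6.9825)^2 + (-6.366)^2) = 12.129756
Step 2: Project.
Since ||x|| > R, scale = R/||x|| = 1/12.129756 = 0.082442, proj(x) = scale * x
proj(x) = [-0.627046, -0.575651, -0.524826]
Step 3: Dot product.
a^T * proj(x) = 3*(-0.627046) - 5*(-0.575651) + 4*(-0.524826) = -1.1022


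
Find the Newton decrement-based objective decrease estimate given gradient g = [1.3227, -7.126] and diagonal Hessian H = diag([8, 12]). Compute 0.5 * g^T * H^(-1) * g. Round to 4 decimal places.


Step 1: H is diagonal, so H^(-1) * g = [0.1653, -0.5938].
Step 2: g^T H^(-1) g = sum_i g_i^2 / H_ii
  = (1.3227)^2/8 + (-7.126)^2/12
  = 0.2187 + 4.2317 = 4.4503
Step 3: Objective decrease = 0.5 * g^T H^(-1) g = 2.2252


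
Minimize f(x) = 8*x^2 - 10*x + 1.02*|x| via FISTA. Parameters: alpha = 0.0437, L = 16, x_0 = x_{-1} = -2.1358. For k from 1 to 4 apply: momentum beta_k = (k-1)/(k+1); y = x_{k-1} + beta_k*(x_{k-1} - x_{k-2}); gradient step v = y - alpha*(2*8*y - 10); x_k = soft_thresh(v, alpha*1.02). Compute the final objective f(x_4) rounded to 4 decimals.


FISTA on f(x) = 8*x^2 - 10*x + 1.02*|x|
L = 16, alpha = 0.0437
Iteration 1: beta = 0.0, y = -2.1358 + 0.0*(-2.1358 + 2.1358) = -2.1358
  grad(y) = -44.1728, v = y - alpha*grad = -0.2054
  prox(v) = soft_thresh(-0.2054, 0.0446) = -0.1609
Iteration 2: beta = 0.3333, y = -0.1609 + 0.3333*(-0.1609 + 2.1358) = 0.4974
  grad(y) = -2.0411, v = y - alpha*grad = 0.5866
  prox(v) = soft_thresh(0.5866, 0.0446) = 0.5421
Iteration 3: beta = 0.5, y = 0.5421 + 0.5*(0.5421 + 0.1609) = 0.8935
  grad(y) = 4.2963, v = y - alpha*grad = 0.7058
  prox(v) = soft_thresh(0.7058, 0.0446) = 0.6612
Iteration 4: beta = 0.6, y = 0.6612 + 0.6*(0.6612 - 0.5421) = 0.7327
  grad(y) = 1.7229, v = y - alpha*grad = 0.6574
  prox(v) = soft_thresh(0.6574, 0.0446) = 0.6128
f(x_4) = 8*0.6128^2 - 10*0.6128 + 1.02*|0.6128| = -2.4987


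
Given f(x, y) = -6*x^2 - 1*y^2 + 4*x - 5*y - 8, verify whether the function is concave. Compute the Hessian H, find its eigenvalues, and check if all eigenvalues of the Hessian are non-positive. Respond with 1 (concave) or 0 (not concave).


The Hessian of f(x,y) = -6*x^2 - 1*y^2 + 4*x - 5*y - 8 is:
H = [[-12, 0], [0, -2]]
Trace = -12 - 2 = -14
Determinant = -12*-2 - (0)^2 = 24
Discriminant = (-14)^2 - 4*24 = 100.0
Eigenvalues: lambda_1 = -12.0, lambda_2 = -2.0
The function is concave.

1


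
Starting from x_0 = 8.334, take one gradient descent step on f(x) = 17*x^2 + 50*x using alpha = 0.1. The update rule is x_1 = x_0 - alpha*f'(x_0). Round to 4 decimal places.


We compute the gradient at x_0 and apply the update.
f'(x) = 34*x + 50
f'(8.334) = 34*8.334 + 50 = 333.356
x_1 = 8.334 - 0.1*333.356 = -25.0016


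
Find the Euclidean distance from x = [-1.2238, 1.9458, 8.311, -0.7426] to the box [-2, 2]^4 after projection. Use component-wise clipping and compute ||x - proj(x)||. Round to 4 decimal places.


Project each component onto [-2, 2].
clip(-1.2238) = -1.2238, clip(1.9458) = 1.9458, clip(8.311) = 2.0, clip(-0.7426) = -0.7426
Projection = [-1.2238, 1.9458, 2.0, -0.7426]
Squared diffs: [0.0, 0.0, 39.8287, 0.0]
Distance = sqrt(39.8287) = 6.311


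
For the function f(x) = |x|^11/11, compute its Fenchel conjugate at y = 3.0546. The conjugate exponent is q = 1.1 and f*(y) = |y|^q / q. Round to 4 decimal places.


The conjugate exponent q satisfies 1/p + 1/q = 1.
p = 11, so q = 11/(11 - 1) = 1.1
|y|^q = 3.0546^1.1 = 3.4155
f*(3.0546) = 3.4155 / 1.1 = 3.105


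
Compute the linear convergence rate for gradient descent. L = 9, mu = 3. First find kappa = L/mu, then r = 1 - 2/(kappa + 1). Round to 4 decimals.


Step 1: Compute the condition number.
kappa = L/mu = 9/3 = 3.0
Step 2: Compute the convergence rate.
r = 1 - 2/(kappa + 1) = 1 - 2*mu/(L + mu) = (L - mu)/(L + mu) = 6/12 = 0.5


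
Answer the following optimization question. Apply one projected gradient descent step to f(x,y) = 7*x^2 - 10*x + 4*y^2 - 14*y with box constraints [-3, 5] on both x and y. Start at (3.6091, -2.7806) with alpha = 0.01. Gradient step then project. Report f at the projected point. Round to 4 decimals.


Step 1: Compute gradient at (3.6091, -2.7806).
grad_x = 2*7*3.6091 - 10 = 40.5274
grad_y = 2*4*-2.7806 - 14 = -36.2448
Step 2: Gradient step.
x_raw = 3.6091 - 0.01*40.5274 = 3.2038
y_raw = -2.7806 - 0.01*-36.2448 = -2.4182
Step 3: Project onto [-3, 5].
x_proj = clip(3.2038) = 3.2038
y_proj = clip(-2.4182) = -2.4182
Step 4: Evaluate f.
f(3.2038, -2.4182) = 97.0572
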